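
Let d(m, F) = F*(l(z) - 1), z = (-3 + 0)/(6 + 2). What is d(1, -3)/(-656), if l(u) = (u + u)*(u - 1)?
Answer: 3/20992 ≈ 0.00014291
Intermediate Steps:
z = -3/8 ≈ -0.37500
l(u) = 2*u*(-1 + u) (l(u) = (2*u)*(-1 + u) = 2*u*(-1 + u))
d(m, F) = F/32 (d(m, F) = F*(2*(-3/8)*(-1 - 3/8) - 1) = F*(2*(-3/8)*(-11/8) - 1) = F*(33/32 - 1) = F*(1/32) = F/32)
d(1, -3)/(-656) = ((1/32)*(-3))/(-656) = -3/32*(-1/656) = 3/20992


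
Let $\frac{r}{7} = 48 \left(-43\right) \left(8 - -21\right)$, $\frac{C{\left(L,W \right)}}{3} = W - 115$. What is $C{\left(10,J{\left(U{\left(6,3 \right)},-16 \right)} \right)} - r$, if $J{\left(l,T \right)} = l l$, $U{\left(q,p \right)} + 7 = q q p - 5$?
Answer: $446295$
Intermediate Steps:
$U{\left(q,p \right)} = -12 + p q^{2}$ ($U{\left(q,p \right)} = -7 + \left(q q p - 5\right) = -7 + \left(q^{2} p - 5\right) = -7 + \left(p q^{2} - 5\right) = -7 + \left(-5 + p q^{2}\right) = -12 + p q^{2}$)
$J{\left(l,T \right)} = l^{2}$
$C{\left(L,W \right)} = -345 + 3 W$ ($C{\left(L,W \right)} = 3 \left(W - 115\right) = 3 \left(-115 + W\right) = -345 + 3 W$)
$r = -418992$ ($r = 7 \cdot 48 \left(-43\right) \left(8 - -21\right) = 7 \left(- 2064 \left(8 + 21\right)\right) = 7 \left(\left(-2064\right) 29\right) = 7 \left(-59856\right) = -418992$)
$C{\left(10,J{\left(U{\left(6,3 \right)},-16 \right)} \right)} - r = \left(-345 + 3 \left(-12 + 3 \cdot 6^{2}\right)^{2}\right) - -418992 = \left(-345 + 3 \left(-12 + 3 \cdot 36\right)^{2}\right) + 418992 = \left(-345 + 3 \left(-12 + 108\right)^{2}\right) + 418992 = \left(-345 + 3 \cdot 96^{2}\right) + 418992 = \left(-345 + 3 \cdot 9216\right) + 418992 = \left(-345 + 27648\right) + 418992 = 27303 + 418992 = 446295$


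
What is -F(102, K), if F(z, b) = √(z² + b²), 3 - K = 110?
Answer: -41*√13 ≈ -147.83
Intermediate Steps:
K = -107 (K = 3 - 1*110 = 3 - 110 = -107)
F(z, b) = √(b² + z²)
-F(102, K) = -√((-107)² + 102²) = -√(11449 + 10404) = -√21853 = -41*√13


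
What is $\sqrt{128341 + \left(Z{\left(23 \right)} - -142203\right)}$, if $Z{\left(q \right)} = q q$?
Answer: $\sqrt{271073} \approx 520.65$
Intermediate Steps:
$Z{\left(q \right)} = q^{2}$
$\sqrt{128341 + \left(Z{\left(23 \right)} - -142203\right)} = \sqrt{128341 + \left(23^{2} - -142203\right)} = \sqrt{128341 + \left(529 + 142203\right)} = \sqrt{128341 + 142732} = \sqrt{271073}$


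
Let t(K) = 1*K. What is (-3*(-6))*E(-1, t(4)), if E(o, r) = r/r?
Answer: 18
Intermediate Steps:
t(K) = K
E(o, r) = 1
(-3*(-6))*E(-1, t(4)) = -3*(-6)*1 = 18*1 = 18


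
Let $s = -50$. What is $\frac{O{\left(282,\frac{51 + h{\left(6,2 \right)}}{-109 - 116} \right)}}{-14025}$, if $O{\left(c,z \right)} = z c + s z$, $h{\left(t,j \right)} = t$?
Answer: $\frac{4408}{1051875} \approx 0.0041906$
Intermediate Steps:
$O{\left(c,z \right)} = - 50 z + c z$ ($O{\left(c,z \right)} = z c - 50 z = c z - 50 z = - 50 z + c z$)
$\frac{O{\left(282,\frac{51 + h{\left(6,2 \right)}}{-109 - 116} \right)}}{-14025} = \frac{\frac{51 + 6}{-109 - 116} \left(-50 + 282\right)}{-14025} = \frac{57}{-225} \cdot 232 \left(- \frac{1}{14025}\right) = 57 \left(- \frac{1}{225}\right) 232 \left(- \frac{1}{14025}\right) = \left(- \frac{19}{75}\right) 232 \left(- \frac{1}{14025}\right) = \left(- \frac{4408}{75}\right) \left(- \frac{1}{14025}\right) = \frac{4408}{1051875}$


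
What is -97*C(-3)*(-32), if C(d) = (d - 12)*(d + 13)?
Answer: -465600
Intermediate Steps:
C(d) = (-12 + d)*(13 + d)
-97*C(-3)*(-32) = -97*(-156 - 3 + (-3)**2)*(-32) = -97*(-156 - 3 + 9)*(-32) = -97*(-150)*(-32) = 14550*(-32) = -465600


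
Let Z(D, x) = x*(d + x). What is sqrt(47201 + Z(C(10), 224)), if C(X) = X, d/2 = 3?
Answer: 3*sqrt(10969) ≈ 314.20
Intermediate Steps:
d = 6 (d = 2*3 = 6)
Z(D, x) = x*(6 + x)
sqrt(47201 + Z(C(10), 224)) = sqrt(47201 + 224*(6 + 224)) = sqrt(47201 + 224*230) = sqrt(47201 + 51520) = sqrt(98721) = 3*sqrt(10969)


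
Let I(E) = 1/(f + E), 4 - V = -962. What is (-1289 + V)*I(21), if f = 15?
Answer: -323/36 ≈ -8.9722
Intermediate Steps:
V = 966 (V = 4 - 1*(-962) = 4 + 962 = 966)
I(E) = 1/(15 + E)
(-1289 + V)*I(21) = (-1289 + 966)/(15 + 21) = -323/36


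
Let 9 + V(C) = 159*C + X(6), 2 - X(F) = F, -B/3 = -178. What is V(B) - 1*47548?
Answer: 37345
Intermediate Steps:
B = 534 (B = -3*(-178) = 534)
X(F) = 2 - F
V(C) = -13 + 159*C (V(C) = -9 + (159*C + (2 - 1*6)) = -9 + (159*C + (2 - 6)) = -9 + (159*C - 4) = -9 + (-4 + 159*C) = -13 + 159*C)
V(B) - 1*47548 = (-13 + 159*534) - 1*47548 = (-13 + 84906) - 47548 = 84893 - 47548 = 37345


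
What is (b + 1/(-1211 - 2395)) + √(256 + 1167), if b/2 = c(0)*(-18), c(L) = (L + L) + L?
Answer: -1/3606 + √1423 ≈ 37.722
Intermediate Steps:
c(L) = 3*L (c(L) = 2*L + L = 3*L)
b = 0 (b = 2*((3*0)*(-18)) = 2*(0*(-18)) = 2*0 = 0)
(b + 1/(-1211 - 2395)) + √(256 + 1167) = (0 + 1/(-1211 - 2395)) + √(256 + 1167) = (0 + 1/(-3606)) + √1423 = (0 - 1/3606) + √1423 = -1/3606 + √1423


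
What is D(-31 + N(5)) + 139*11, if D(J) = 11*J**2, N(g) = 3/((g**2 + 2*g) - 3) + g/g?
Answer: 11640035/1024 ≈ 11367.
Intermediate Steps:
N(g) = 1 + 3/(-3 + g**2 + 2*g) (N(g) = 3/(-3 + g**2 + 2*g) + 1 = 1 + 3/(-3 + g**2 + 2*g))
D(-31 + N(5)) + 139*11 = 11*(-31 + 5*(2 + 5)/(-3 + 5**2 + 2*5))**2 + 139*11 = 11*(-31 + 5*7/(-3 + 25 + 10))**2 + 1529 = 11*(-31 + 5*7/32)**2 + 1529 = 11*(-31 + 5*(1/32)*7)**2 + 1529 = 11*(-31 + 35/32)**2 + 1529 = 11*(-957/32)**2 + 1529 = 11*(915849/1024) + 1529 = 10074339/1024 + 1529 = 11640035/1024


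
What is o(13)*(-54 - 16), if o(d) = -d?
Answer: 910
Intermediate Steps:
o(13)*(-54 - 16) = (-1*13)*(-54 - 16) = -13*(-70) = 910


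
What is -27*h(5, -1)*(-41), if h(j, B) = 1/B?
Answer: -1107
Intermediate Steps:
-27*h(5, -1)*(-41) = -27/(-1)*(-41) = -27*(-1)*(-41) = 27*(-41) = -1107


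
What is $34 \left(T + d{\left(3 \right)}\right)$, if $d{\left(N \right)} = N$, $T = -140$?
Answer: $-4658$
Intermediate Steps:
$34 \left(T + d{\left(3 \right)}\right) = 34 \left(-140 + 3\right) = 34 \left(-137\right) = -4658$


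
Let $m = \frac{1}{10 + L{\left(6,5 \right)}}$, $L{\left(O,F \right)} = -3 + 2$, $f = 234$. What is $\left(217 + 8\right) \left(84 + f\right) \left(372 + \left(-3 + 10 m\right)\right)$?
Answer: $26481450$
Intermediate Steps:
$L{\left(O,F \right)} = -1$
$m = \frac{1}{9}$ ($m = \frac{1}{10 - 1} = \frac{1}{9} \approx 0.11111$)
$\left(217 + 8\right) \left(84 + f\right) \left(372 + \left(-3 + 10 m\right)\right) = \left(217 + 8\right) \left(84 + 234\right) \left(372 + \left(-3 + 10 \cdot \frac{1}{9}\right)\right) = 225 \cdot 318 \left(372 + \left(-3 + \frac{10}{9}\right)\right) = 71550 \left(372 - \frac{17}{9}\right) = 71550 \cdot \frac{3331}{9} = 26481450$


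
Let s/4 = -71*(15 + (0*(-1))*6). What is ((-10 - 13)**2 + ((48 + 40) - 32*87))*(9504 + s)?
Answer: -11363748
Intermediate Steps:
s = -4260 (s = 4*(-71*(15 + (0*(-1))*6)) = 4*(-71*(15 + 0*6)) = 4*(-71*(15 + 0)) = 4*(-71*15) = 4*(-1065) = -4260)
((-10 - 13)**2 + ((48 + 40) - 32*87))*(9504 + s) = ((-10 - 13)**2 + ((48 + 40) - 32*87))*(9504 - 4260) = ((-23)**2 + (88 - 2784))*5244 = (529 - 2696)*5244 = -2167*5244 = -11363748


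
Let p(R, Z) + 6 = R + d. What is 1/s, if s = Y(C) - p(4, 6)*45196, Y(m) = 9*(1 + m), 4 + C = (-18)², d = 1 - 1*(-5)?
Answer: -1/177895 ≈ -5.6213e-6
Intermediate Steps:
d = 6 (d = 1 + 5 = 6)
C = 320 (C = -4 + (-18)² = -4 + 324 = 320)
p(R, Z) = R (p(R, Z) = -6 + (R + 6) = -6 + (6 + R) = R)
Y(m) = 9 + 9*m
s = -177895 (s = (9 + 9*320) - 4*45196 = (9 + 2880) - 1*180784 = 2889 - 180784 = -177895)
1/s = 1/(-177895) = -1/177895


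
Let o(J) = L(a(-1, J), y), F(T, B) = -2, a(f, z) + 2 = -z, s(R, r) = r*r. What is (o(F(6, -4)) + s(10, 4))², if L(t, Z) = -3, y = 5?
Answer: 169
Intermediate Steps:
s(R, r) = r²
a(f, z) = -2 - z
o(J) = -3
(o(F(6, -4)) + s(10, 4))² = (-3 + 4²)² = (-3 + 16)² = 13² = 169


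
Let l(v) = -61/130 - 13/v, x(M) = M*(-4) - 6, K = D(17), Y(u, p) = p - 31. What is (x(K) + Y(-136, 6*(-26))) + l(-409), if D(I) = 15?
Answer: -13475269/53170 ≈ -253.44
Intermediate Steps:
Y(u, p) = -31 + p
K = 15
x(M) = -6 - 4*M (x(M) = -4*M - 6 = -6 - 4*M)
l(v) = -61/130 - 13/v (l(v) = -61*1/130 - 13/v = -61/130 - 13/v)
(x(K) + Y(-136, 6*(-26))) + l(-409) = ((-6 - 4*15) + (-31 + 6*(-26))) + (-61/130 - 13/(-409)) = ((-6 - 60) + (-31 - 156)) + (-61/130 - 13*(-1/409)) = (-66 - 187) + (-61/130 + 13/409) = -253 - 23259/53170 = -13475269/53170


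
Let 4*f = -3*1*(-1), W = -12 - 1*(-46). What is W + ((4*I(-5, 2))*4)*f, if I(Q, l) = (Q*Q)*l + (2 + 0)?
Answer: 658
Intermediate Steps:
W = 34 (W = -12 + 46 = 34)
f = ¾ (f = (-3*1*(-1))/4 = (-3*(-1))/4 = (¼)*3 = ¾ ≈ 0.75000)
I(Q, l) = 2 + l*Q² (I(Q, l) = Q²*l + 2 = l*Q² + 2 = 2 + l*Q²)
W + ((4*I(-5, 2))*4)*f = 34 + ((4*(2 + 2*(-5)²))*4)*(¾) = 34 + ((4*(2 + 2*25))*4)*(¾) = 34 + ((4*(2 + 50))*4)*(¾) = 34 + ((4*52)*4)*(¾) = 34 + (208*4)*(¾) = 34 + 832*(¾) = 34 + 624 = 658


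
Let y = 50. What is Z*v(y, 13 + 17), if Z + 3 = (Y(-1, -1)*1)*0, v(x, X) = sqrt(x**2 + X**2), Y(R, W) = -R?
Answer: -30*sqrt(34) ≈ -174.93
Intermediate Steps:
v(x, X) = sqrt(X**2 + x**2)
Z = -3 (Z = -3 + (-1*(-1)*1)*0 = -3 + (1*1)*0 = -3 + 1*0 = -3 + 0 = -3)
Z*v(y, 13 + 17) = -3*sqrt((13 + 17)**2 + 50**2) = -3*sqrt(30**2 + 2500) = -3*sqrt(900 + 2500) = -30*sqrt(34)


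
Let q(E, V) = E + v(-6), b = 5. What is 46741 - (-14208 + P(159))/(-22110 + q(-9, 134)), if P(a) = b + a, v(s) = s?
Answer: 1034130581/22125 ≈ 46740.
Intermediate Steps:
q(E, V) = -6 + E (q(E, V) = E - 6 = -6 + E)
P(a) = 5 + a
46741 - (-14208 + P(159))/(-22110 + q(-9, 134)) = 46741 - (-14208 + (5 + 159))/(-22110 + (-6 - 9)) = 46741 - (-14208 + 164)/(-22110 - 15) = 46741 - (-14044)/(-22125) = 46741 - (-14044)*(-1)/22125 = 46741 - 1*14044/22125 = 46741 - 14044/22125 = 1034130581/22125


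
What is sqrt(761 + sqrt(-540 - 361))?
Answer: sqrt(761 + I*sqrt(901)) ≈ 27.592 + 0.54395*I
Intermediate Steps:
sqrt(761 + sqrt(-540 - 361)) = sqrt(761 + sqrt(-901)) = sqrt(761 + I*sqrt(901))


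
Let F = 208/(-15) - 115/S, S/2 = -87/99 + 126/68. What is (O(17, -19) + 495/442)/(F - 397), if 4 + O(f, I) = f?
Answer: -102321195/3405116728 ≈ -0.030049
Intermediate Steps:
S = 1093/561 (S = 2*(-87/99 + 126/68) = 2*(-87*1/99 + 126*(1/68)) = 2*(-29/33 + 63/34) = 2*(1093/1122) = 1093/561 ≈ 1.9483)
O(f, I) = -4 + f
F = -1195069/16395 (F = 208/(-15) - 115/1093/561 = 208*(-1/15) - 115*561/1093 = -208/15 - 64515/1093 = -1195069/16395 ≈ -72.892)
(O(17, -19) + 495/442)/(F - 397) = ((-4 + 17) + 495/442)/(-1195069/16395 - 397) = (13 + 495*(1/442))/(-7703884/16395) = (13 + 495/442)*(-16395/7703884) = (6241/442)*(-16395/7703884) = -102321195/3405116728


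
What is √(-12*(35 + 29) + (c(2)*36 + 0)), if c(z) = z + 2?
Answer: 4*I*√39 ≈ 24.98*I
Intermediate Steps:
c(z) = 2 + z
√(-12*(35 + 29) + (c(2)*36 + 0)) = √(-12*(35 + 29) + ((2 + 2)*36 + 0)) = √(-12*64 + (4*36 + 0)) = √(-768 + (144 + 0)) = √(-768 + 144) = √(-624) = 4*I*√39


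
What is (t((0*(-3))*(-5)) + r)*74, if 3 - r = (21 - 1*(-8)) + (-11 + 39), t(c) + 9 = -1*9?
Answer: -5328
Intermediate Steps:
t(c) = -18 (t(c) = -9 - 1*9 = -9 - 9 = -18)
r = -54 (r = 3 - ((21 - 1*(-8)) + (-11 + 39)) = 3 - ((21 + 8) + 28) = 3 - (29 + 28) = 3 - 1*57 = 3 - 57 = -54)
(t((0*(-3))*(-5)) + r)*74 = (-18 - 54)*74 = -72*74 = -5328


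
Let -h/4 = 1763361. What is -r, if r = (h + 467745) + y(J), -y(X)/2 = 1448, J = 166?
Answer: 6588595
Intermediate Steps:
h = -7053444 (h = -4*1763361 = -7053444)
y(X) = -2896 (y(X) = -2*1448 = -2896)
r = -6588595 (r = (-7053444 + 467745) - 2896 = -6585699 - 2896 = -6588595)
-r = -1*(-6588595) = 6588595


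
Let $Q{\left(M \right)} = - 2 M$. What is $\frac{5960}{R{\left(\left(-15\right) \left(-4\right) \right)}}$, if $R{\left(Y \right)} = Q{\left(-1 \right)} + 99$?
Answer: $\frac{5960}{101} \approx 59.01$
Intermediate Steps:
$R{\left(Y \right)} = 101$ ($R{\left(Y \right)} = \left(-2\right) \left(-1\right) + 99 = 2 + 99 = 101$)
$\frac{5960}{R{\left(\left(-15\right) \left(-4\right) \right)}} = \frac{5960}{101}$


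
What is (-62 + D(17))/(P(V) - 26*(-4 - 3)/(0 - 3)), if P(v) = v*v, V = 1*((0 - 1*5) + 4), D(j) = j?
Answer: 135/179 ≈ 0.75419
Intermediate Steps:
V = -1 (V = 1*((0 - 5) + 4) = 1*(-5 + 4) = 1*(-1) = -1)
P(v) = v**2
(-62 + D(17))/(P(V) - 26*(-4 - 3)/(0 - 3)) = (-62 + 17)/((-1)**2 - 26*(-4 - 3)/(0 - 3)) = -45/(1 - (-182)/(-3)) = -45/(1 - (-182)*(-1)/3) = -45/(1 - 26*7/3) = -45/(1 - 182/3) = -45/(-179/3) = -45*(-3/179) = 135/179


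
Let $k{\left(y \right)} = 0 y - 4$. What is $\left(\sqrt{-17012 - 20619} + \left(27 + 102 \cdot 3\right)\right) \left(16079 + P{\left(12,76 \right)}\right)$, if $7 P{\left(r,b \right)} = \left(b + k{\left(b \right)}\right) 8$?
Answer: $\frac{37671957}{7} + \frac{1244419 i \sqrt{311}}{7} \approx 5.3817 \cdot 10^{6} + 3.1351 \cdot 10^{6} i$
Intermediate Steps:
$k{\left(y \right)} = -4$ ($k{\left(y \right)} = 0 - 4 = -4$)
$P{\left(r,b \right)} = - \frac{32}{7} + \frac{8 b}{7}$ ($P{\left(r,b \right)} = \frac{\left(b - 4\right) 8}{7} = \frac{\left(-4 + b\right) 8}{7} = \frac{-32 + 8 b}{7} = - \frac{32}{7} + \frac{8 b}{7}$)
$\left(\sqrt{-17012 - 20619} + \left(27 + 102 \cdot 3\right)\right) \left(16079 + P{\left(12,76 \right)}\right) = \left(\sqrt{-17012 - 20619} + \left(27 + 102 \cdot 3\right)\right) \left(16079 + \left(- \frac{32}{7} + \frac{8}{7} \cdot 76\right)\right) = \left(\sqrt{-37631} + \left(27 + 306\right)\right) \left(16079 + \left(- \frac{32}{7} + \frac{608}{7}\right)\right) = \left(11 i \sqrt{311} + 333\right) \left(16079 + \frac{576}{7}\right) = \left(333 + 11 i \sqrt{311}\right) \frac{113129}{7} = \frac{37671957}{7} + \frac{1244419 i \sqrt{311}}{7}$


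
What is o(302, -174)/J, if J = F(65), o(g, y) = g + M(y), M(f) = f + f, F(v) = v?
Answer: -46/65 ≈ -0.70769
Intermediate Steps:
M(f) = 2*f
o(g, y) = g + 2*y
J = 65
o(302, -174)/J = (302 + 2*(-174))/65 = (302 - 348)*(1/65) = -46*1/65 = -46/65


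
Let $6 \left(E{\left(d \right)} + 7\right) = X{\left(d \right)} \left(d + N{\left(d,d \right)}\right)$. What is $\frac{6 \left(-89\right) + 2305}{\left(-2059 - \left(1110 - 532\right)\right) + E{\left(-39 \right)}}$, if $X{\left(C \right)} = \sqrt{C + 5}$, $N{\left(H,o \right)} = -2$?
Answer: $- \frac{84285432}{125861825} + \frac{217833 i \sqrt{34}}{125861825} \approx -0.66967 + 0.010092 i$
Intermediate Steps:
$X{\left(C \right)} = \sqrt{5 + C}$
$E{\left(d \right)} = -7 + \frac{\sqrt{5 + d} \left(-2 + d\right)}{6}$ ($E{\left(d \right)} = -7 + \frac{\sqrt{5 + d} \left(d - 2\right)}{6} = -7 + \frac{\sqrt{5 + d} \left(-2 + d\right)}{6}$)
$\frac{6 \left(-89\right) + 2305}{\left(-2059 - \left(1110 - 532\right)\right) + E{\left(-39 \right)}} = \frac{6 \left(-89\right) + 2305}{\left(-2059 - \left(1110 - 532\right)\right) - \left(7 + \frac{41 \sqrt{5 - 39}}{6}\right)} = \frac{-534 + 2305}{\left(-2059 - 578\right) - \left(7 + \frac{41 i \sqrt{34}}{6}\right)} = \frac{1771}{\left(-2059 - 578\right) - \left(7 + \frac{41 i \sqrt{34}}{6}\right)} = \frac{1771}{-2637 - \left(7 + \frac{41 i \sqrt{34}}{6}\right)} = \frac{1771}{-2644 - \frac{41 i \sqrt{34}}{6}}$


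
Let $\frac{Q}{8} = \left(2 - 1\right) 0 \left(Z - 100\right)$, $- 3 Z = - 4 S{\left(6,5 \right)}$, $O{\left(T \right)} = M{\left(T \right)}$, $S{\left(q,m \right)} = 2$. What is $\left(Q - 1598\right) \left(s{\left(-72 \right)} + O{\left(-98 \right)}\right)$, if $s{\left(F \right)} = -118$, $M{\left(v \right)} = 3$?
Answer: $183770$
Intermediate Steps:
$O{\left(T \right)} = 3$
$Z = \frac{8}{3}$ ($Z = - \frac{\left(-4\right) 2}{3} = \left(- \frac{1}{3}\right) \left(-8\right) = \frac{8}{3} \approx 2.6667$)
$Q = 0$ ($Q = 8 \left(2 - 1\right) 0 \left(\frac{8}{3} - 100\right) = 8 \cdot 1 \cdot 0 \left(- \frac{292}{3}\right) = 8 \cdot 0 \left(- \frac{292}{3}\right) = 8 \cdot 0 = 0$)
$\left(Q - 1598\right) \left(s{\left(-72 \right)} + O{\left(-98 \right)}\right) = \left(0 - 1598\right) \left(-118 + 3\right) = \left(-1598\right) \left(-115\right) = 183770$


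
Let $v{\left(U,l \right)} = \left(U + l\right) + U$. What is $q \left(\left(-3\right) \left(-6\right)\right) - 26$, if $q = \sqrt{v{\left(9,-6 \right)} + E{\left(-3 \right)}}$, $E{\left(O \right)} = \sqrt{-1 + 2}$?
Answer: $-26 + 18 \sqrt{13} \approx 38.9$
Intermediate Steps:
$E{\left(O \right)} = 1$ ($E{\left(O \right)} = \sqrt{1} = 1$)
$v{\left(U,l \right)} = l + 2 U$
$q = \sqrt{13}$ ($q = \sqrt{\left(-6 + 2 \cdot 9\right) + 1} = \sqrt{\left(-6 + 18\right) + 1} = \sqrt{12 + 1} = \sqrt{13} \approx 3.6056$)
$q \left(\left(-3\right) \left(-6\right)\right) - 26 = \sqrt{13} \left(\left(-3\right) \left(-6\right)\right) - 26 = \sqrt{13} \cdot 18 - 26 = 18 \sqrt{13} - 26 = -26 + 18 \sqrt{13}$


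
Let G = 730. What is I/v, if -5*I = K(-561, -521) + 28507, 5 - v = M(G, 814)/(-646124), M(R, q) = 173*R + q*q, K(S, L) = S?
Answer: -9028290652/10048765 ≈ -898.45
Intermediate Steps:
M(R, q) = q² + 173*R (M(R, q) = 173*R + q² = q² + 173*R)
v = 2009753/323062 (v = 5 - (814² + 173*730)/(-646124) = 5 - (662596 + 126290)*(-1)/646124 = 5 - 788886*(-1)/646124 = 5 - 1*(-394443/323062) = 5 + 394443/323062 = 2009753/323062 ≈ 6.2209)
I = -27946/5 (I = -(-561 + 28507)/5 = -⅕*27946 = -27946/5 ≈ -5589.2)
I/v = -27946/(5*2009753/323062) = -27946/5*323062/2009753 = -9028290652/10048765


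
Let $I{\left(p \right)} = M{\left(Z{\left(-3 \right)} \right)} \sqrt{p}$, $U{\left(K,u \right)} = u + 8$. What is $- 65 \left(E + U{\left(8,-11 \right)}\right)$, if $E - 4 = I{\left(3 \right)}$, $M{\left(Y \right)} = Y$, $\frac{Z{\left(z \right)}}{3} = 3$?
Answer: $-65 - 585 \sqrt{3} \approx -1078.3$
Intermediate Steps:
$Z{\left(z \right)} = 9$ ($Z{\left(z \right)} = 3 \cdot 3 = 9$)
$U{\left(K,u \right)} = 8 + u$
$I{\left(p \right)} = 9 \sqrt{p}$
$E = 4 + 9 \sqrt{3} \approx 19.588$
$- 65 \left(E + U{\left(8,-11 \right)}\right) = - 65 \left(\left(4 + 9 \sqrt{3}\right) + \left(8 - 11\right)\right) = - 65 \left(\left(4 + 9 \sqrt{3}\right) - 3\right) = - 65 \left(1 + 9 \sqrt{3}\right) = -65 - 585 \sqrt{3}$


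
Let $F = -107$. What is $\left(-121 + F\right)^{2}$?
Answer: $51984$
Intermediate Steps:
$\left(-121 + F\right)^{2} = \left(-121 - 107\right)^{2} = \left(-228\right)^{2} = 51984$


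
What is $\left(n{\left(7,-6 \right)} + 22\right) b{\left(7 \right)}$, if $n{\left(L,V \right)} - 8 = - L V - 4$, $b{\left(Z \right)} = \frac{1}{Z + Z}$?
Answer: $\frac{34}{7} \approx 4.8571$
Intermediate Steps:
$b{\left(Z \right)} = \frac{1}{2 Z}$
$n{\left(L,V \right)} = 4 - L V$ ($n{\left(L,V \right)} = 8 + \left(- L V - 4\right) = 8 - \left(4 + L V\right) = 4 - L V$)
$\left(n{\left(7,-6 \right)} + 22\right) b{\left(7 \right)} = \left(\left(4 - 7 \left(-6\right)\right) + 22\right) \frac{1}{2 \cdot 7} = \left(\left(4 + 42\right) + 22\right) \frac{1}{2} \cdot \frac{1}{7} = \left(46 + 22\right) \frac{1}{14} = 68 \cdot \frac{1}{14} = \frac{34}{7}$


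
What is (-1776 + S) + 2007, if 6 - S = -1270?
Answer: 1507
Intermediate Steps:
S = 1276 (S = 6 - 1*(-1270) = 6 + 1270 = 1276)
(-1776 + S) + 2007 = (-1776 + 1276) + 2007 = -500 + 2007 = 1507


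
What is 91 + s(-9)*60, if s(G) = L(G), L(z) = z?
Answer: -449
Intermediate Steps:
s(G) = G
91 + s(-9)*60 = 91 - 9*60 = 91 - 540 = -449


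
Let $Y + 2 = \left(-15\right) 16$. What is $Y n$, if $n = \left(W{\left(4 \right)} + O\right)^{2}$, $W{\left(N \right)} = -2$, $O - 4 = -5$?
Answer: $-2178$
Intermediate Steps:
$O = -1$ ($O = 4 - 5 = -1$)
$Y = -242$ ($Y = -2 - 240 = -242$)
$n = 9$ ($n = \left(-2 - 1\right)^{2} = \left(-3\right)^{2} = 9$)
$Y n = \left(-242\right) 9 = -2178$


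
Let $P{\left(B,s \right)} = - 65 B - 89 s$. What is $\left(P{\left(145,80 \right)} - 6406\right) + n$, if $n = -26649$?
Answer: $-49600$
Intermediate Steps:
$P{\left(B,s \right)} = - 89 s - 65 B$
$\left(P{\left(145,80 \right)} - 6406\right) + n = \left(\left(\left(-89\right) 80 - 9425\right) - 6406\right) - 26649 = \left(\left(-7120 - 9425\right) - 6406\right) - 26649 = \left(-16545 - 6406\right) - 26649 = -22951 - 26649 = -49600$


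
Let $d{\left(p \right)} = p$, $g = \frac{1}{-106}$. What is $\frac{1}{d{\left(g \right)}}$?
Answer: $-106$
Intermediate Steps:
$g = - \frac{1}{106} \approx -0.009434$
$\frac{1}{d{\left(g \right)}} = \frac{1}{- \frac{1}{106}} = -106$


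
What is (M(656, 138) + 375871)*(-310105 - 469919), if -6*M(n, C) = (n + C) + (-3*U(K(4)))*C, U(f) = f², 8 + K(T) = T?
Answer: -293946324224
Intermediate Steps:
K(T) = -8 + T
M(n, C) = -n/6 + 47*C/6 (M(n, C) = -((n + C) + (-3*(-8 + 4)²)*C)/6 = -((C + n) + (-3*(-4)²)*C)/6 = -((C + n) + (-3*16)*C)/6 = -((C + n) - 48*C)/6 = -(n - 47*C)/6 = -n/6 + 47*C/6)
(M(656, 138) + 375871)*(-310105 - 469919) = ((-⅙*656 + (47/6)*138) + 375871)*(-310105 - 469919) = ((-328/3 + 1081) + 375871)*(-780024) = (2915/3 + 375871)*(-780024) = (1130528/3)*(-780024) = -293946324224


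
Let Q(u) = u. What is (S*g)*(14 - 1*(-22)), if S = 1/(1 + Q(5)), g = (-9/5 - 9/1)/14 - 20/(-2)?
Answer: 1938/35 ≈ 55.371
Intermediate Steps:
g = 323/35 (g = (-9*1/5 - 9*1)*(1/14) - 20*(-1/2) = (-9/5 - 9)*(1/14) + 10 = -54/5*1/14 + 10 = -27/35 + 10 = 323/35 ≈ 9.2286)
S = 1/6 (S = 1/(1 + 5) = 1/6 ≈ 0.16667)
(S*g)*(14 - 1*(-22)) = ((1/6)*(323/35))*(14 - 1*(-22)) = 323*(14 + 22)/210 = (323/210)*36 = 1938/35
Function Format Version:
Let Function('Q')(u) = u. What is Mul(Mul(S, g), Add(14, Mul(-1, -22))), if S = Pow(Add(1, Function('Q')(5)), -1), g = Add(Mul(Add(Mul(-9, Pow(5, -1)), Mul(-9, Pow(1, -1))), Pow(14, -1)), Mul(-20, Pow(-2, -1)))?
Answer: Rational(1938, 35) ≈ 55.371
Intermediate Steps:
g = Rational(323, 35) (g = Add(Mul(Add(Mul(-9, Rational(1, 5)), Mul(-9, 1)), Rational(1, 14)), Mul(-20, Rational(-1, 2))) = Add(Mul(Add(Rational(-9, 5), -9), Rational(1, 14)), 10) = Add(Mul(Rational(-54, 5), Rational(1, 14)), 10) = Add(Rational(-27, 35), 10) = Rational(323, 35) ≈ 9.2286)
S = Rational(1, 6) (S = Pow(Add(1, 5), -1) = Pow(6, -1) = Rational(1, 6) ≈ 0.16667)
Mul(Mul(S, g), Add(14, Mul(-1, -22))) = Mul(Mul(Rational(1, 6), Rational(323, 35)), Add(14, Mul(-1, -22))) = Mul(Rational(323, 210), Add(14, 22)) = Mul(Rational(323, 210), 36) = Rational(1938, 35)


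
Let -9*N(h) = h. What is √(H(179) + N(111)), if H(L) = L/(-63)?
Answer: 2*I*√1673/21 ≈ 3.8955*I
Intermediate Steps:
H(L) = -L/63 (H(L) = L*(-1/63) = -L/63)
N(h) = -h/9
√(H(179) + N(111)) = √(-1/63*179 - ⅑*111) = √(-179/63 - 37/3) = √(-956/63) = 2*I*√1673/21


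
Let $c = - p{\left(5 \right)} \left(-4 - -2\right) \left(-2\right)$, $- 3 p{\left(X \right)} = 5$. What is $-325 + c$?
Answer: $- \frac{955}{3} \approx -318.33$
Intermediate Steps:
$p{\left(X \right)} = - \frac{5}{3}$ ($p{\left(X \right)} = \left(- \frac{1}{3}\right) 5 = - \frac{5}{3}$)
$c = \frac{20}{3}$ ($c = \left(-1\right) \left(- \frac{5}{3}\right) \left(-4 - -2\right) \left(-2\right) = \frac{5 \left(-4 + 2\right)}{3} \left(-2\right) = \frac{5}{3} \left(-2\right) \left(-2\right) = \left(- \frac{10}{3}\right) \left(-2\right) = \frac{20}{3} \approx 6.6667$)
$-325 + c = -325 + \frac{20}{3} = - \frac{955}{3}$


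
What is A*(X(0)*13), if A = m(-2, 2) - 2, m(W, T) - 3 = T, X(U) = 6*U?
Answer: 0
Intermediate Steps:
m(W, T) = 3 + T
A = 3 (A = (3 + 2) - 2 = 5 - 2 = 3)
A*(X(0)*13) = 3*((6*0)*13) = 3*(0*13) = 3*0 = 0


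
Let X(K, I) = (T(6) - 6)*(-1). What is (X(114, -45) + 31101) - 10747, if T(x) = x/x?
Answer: 20359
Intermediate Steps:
T(x) = 1
X(K, I) = 5 (X(K, I) = (1 - 6)*(-1) = -5*(-1) = 5)
(X(114, -45) + 31101) - 10747 = (5 + 31101) - 10747 = 31106 - 10747 = 20359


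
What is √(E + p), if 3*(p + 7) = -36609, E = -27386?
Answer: 2*I*√9899 ≈ 198.99*I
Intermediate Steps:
p = -12210 (p = -7 + (⅓)*(-36609) = -7 - 12203 = -12210)
√(E + p) = √(-27386 - 12210) = √(-39596) = 2*I*√9899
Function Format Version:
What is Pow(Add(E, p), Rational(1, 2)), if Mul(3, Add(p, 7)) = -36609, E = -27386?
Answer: Mul(2, I, Pow(9899, Rational(1, 2))) ≈ Mul(198.99, I)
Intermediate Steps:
p = -12210 (p = Add(-7, Mul(Rational(1, 3), -36609)) = Add(-7, -12203) = -12210)
Pow(Add(E, p), Rational(1, 2)) = Pow(Add(-27386, -12210), Rational(1, 2)) = Pow(-39596, Rational(1, 2)) = Mul(2, I, Pow(9899, Rational(1, 2)))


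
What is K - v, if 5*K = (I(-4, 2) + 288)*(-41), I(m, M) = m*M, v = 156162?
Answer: -158458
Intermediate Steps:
I(m, M) = M*m
K = -2296 (K = ((2*(-4) + 288)*(-41))/5 = ((-8 + 288)*(-41))/5 = (280*(-41))/5 = (1/5)*(-11480) = -2296)
K - v = -2296 - 1*156162 = -2296 - 156162 = -158458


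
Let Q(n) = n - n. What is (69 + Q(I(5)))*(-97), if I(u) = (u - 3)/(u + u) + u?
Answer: -6693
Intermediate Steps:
I(u) = u + (-3 + u)/(2*u) (I(u) = (-3 + u)/((2*u)) + u = (-3 + u)*(1/(2*u)) + u = (-3 + u)/(2*u) + u = u + (-3 + u)/(2*u))
Q(n) = 0
(69 + Q(I(5)))*(-97) = (69 + 0)*(-97) = 69*(-97) = -6693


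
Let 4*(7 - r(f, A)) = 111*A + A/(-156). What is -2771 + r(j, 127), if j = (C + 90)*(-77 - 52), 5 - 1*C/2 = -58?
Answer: -3923741/624 ≈ -6288.0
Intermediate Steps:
C = 126 (C = 10 - 2*(-58) = 10 + 116 = 126)
j = -27864 (j = (126 + 90)*(-77 - 52) = 216*(-129) = -27864)
r(f, A) = 7 - 17315*A/624 (r(f, A) = 7 - (111*A + A/(-156))/4 = 7 - (111*A + A*(-1/156))/4 = 7 - (111*A - A/156)/4 = 7 - 17315*A/624)
-2771 + r(j, 127) = -2771 + (7 - 17315/624*127) = -2771 + (7 - 2199005/624) = -2771 - 2194637/624 = -3923741/624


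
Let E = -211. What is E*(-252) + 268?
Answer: 53440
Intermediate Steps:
E*(-252) + 268 = -211*(-252) + 268 = 53172 + 268 = 53440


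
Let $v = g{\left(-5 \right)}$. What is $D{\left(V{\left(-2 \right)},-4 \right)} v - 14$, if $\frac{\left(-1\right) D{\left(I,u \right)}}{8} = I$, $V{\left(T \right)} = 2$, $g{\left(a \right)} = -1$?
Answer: $2$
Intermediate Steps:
$D{\left(I,u \right)} = - 8 I$
$v = -1$
$D{\left(V{\left(-2 \right)},-4 \right)} v - 14 = \left(-8\right) 2 \left(-1\right) - 14 = \left(-16\right) \left(-1\right) - 14 = 16 - 14 = 2$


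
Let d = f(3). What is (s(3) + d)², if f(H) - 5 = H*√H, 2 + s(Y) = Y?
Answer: 63 + 36*√3 ≈ 125.35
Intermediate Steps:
s(Y) = -2 + Y
f(H) = 5 + H^(3/2) (f(H) = 5 + H*√H = 5 + H^(3/2))
d = 5 + 3*√3 (d = 5 + 3^(3/2) = 5 + 3*√3 ≈ 10.196)
(s(3) + d)² = ((-2 + 3) + (5 + 3*√3))² = (1 + (5 + 3*√3))² = (6 + 3*√3)²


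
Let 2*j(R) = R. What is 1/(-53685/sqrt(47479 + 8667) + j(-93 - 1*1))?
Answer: 2638862/2758052711 - 53685*sqrt(56146)/2758052711 ≈ -0.0036554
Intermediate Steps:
j(R) = R/2
1/(-53685/sqrt(47479 + 8667) + j(-93 - 1*1)) = 1/(-53685/sqrt(47479 + 8667) + (-93 - 1*1)/2) = 1/(-53685*sqrt(56146)/56146 + (-93 - 1)/2) = 1/(-53685*sqrt(56146)/56146 + (1/2)*(-94)) = 1/(-53685*sqrt(56146)/56146 - 47) = 1/(-47 - 53685*sqrt(56146)/56146)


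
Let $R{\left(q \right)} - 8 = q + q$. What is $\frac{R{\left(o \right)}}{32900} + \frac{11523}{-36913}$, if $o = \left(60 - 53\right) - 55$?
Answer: $- \frac{95588761}{303609425} \approx -0.31484$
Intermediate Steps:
$o = -48$ ($o = 7 - 55 = -48$)
$R{\left(q \right)} = 8 + 2 q$ ($R{\left(q \right)} = 8 + \left(q + q\right) = 8 + 2 q$)
$\frac{R{\left(o \right)}}{32900} + \frac{11523}{-36913} = \frac{8 + 2 \left(-48\right)}{32900} + \frac{11523}{-36913} = \left(8 - 96\right) \frac{1}{32900} + 11523 \left(- \frac{1}{36913}\right) = \left(-88\right) \frac{1}{32900} - \frac{11523}{36913} = - \frac{22}{8225} - \frac{11523}{36913} = - \frac{95588761}{303609425}$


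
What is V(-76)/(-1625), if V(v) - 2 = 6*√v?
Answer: -2/1625 - 12*I*√19/1625 ≈ -0.0012308 - 0.032189*I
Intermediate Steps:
V(v) = 2 + 6*√v
V(-76)/(-1625) = (2 + 6*√(-76))/(-1625) = (2 + 6*(2*I*√19))*(-1/1625) = (2 + 12*I*√19)*(-1/1625) = -2/1625 - 12*I*√19/1625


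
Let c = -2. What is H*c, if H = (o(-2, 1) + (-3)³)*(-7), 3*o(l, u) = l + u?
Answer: -1148/3 ≈ -382.67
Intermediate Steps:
o(l, u) = l/3 + u/3 (o(l, u) = (l + u)/3 = l/3 + u/3)
H = 574/3 (H = (((⅓)*(-2) + (⅓)*1) + (-3)³)*(-7) = ((-⅔ + ⅓) - 27)*(-7) = (-⅓ - 27)*(-7) = -82/3*(-7) = 574/3 ≈ 191.33)
H*c = (574/3)*(-2) = -1148/3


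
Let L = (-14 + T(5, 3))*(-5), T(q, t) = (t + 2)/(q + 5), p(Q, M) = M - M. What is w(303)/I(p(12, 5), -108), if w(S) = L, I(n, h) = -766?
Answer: -135/1532 ≈ -0.088120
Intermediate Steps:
p(Q, M) = 0
T(q, t) = (2 + t)/(5 + q)
L = 135/2 (L = (-14 + (2 + 3)/(5 + 5))*(-5) = (-14 + 5/10)*(-5) = (-14 + (1/10)*5)*(-5) = (-14 + 1/2)*(-5) = -27/2*(-5) = 135/2 ≈ 67.500)
w(S) = 135/2
w(303)/I(p(12, 5), -108) = (135/2)/(-766) = (135/2)*(-1/766) = -135/1532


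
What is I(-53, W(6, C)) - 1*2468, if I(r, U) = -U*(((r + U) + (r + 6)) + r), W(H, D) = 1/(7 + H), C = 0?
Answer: -415104/169 ≈ -2456.2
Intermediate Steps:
I(r, U) = -U*(6 + U + 3*r) (I(r, U) = -U*(((U + r) + (6 + r)) + r) = -U*((6 + U + 2*r) + r) = -U*(6 + U + 3*r))
I(-53, W(6, C)) - 1*2468 = -(6 + 1/(7 + 6) + 3*(-53))/(7 + 6) - 1*2468 = -1*(6 + 1/13 - 159)/13 - 2468 = -1*1/13*(6 + 1/13 - 159) - 2468 = -1*1/13*(-1988/13) - 2468 = 1988/169 - 2468 = -415104/169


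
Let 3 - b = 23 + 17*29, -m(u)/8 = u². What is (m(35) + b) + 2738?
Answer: -7575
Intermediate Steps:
m(u) = -8*u²
b = -513 (b = 3 - (23 + 17*29) = 3 - (23 + 493) = 3 - 1*516 = 3 - 516 = -513)
(m(35) + b) + 2738 = (-8*35² - 513) + 2738 = (-8*1225 - 513) + 2738 = (-9800 - 513) + 2738 = -10313 + 2738 = -7575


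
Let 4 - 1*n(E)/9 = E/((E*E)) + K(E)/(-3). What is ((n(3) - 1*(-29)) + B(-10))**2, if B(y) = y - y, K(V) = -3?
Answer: 2809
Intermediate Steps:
B(y) = 0
n(E) = 27 - 9/E (n(E) = 36 - 9*(E/((E*E)) - 3/(-3)) = 36 - 9*(E/(E**2) - 3*(-1/3)) = 36 - 9*(E/E**2 + 1) = 36 - 9*(1/E + 1) = 36 - 9*(1 + 1/E) = 36 + (-9 - 9/E) = 27 - 9/E)
((n(3) - 1*(-29)) + B(-10))**2 = (((27 - 9/3) - 1*(-29)) + 0)**2 = (((27 - 9*1/3) + 29) + 0)**2 = (((27 - 3) + 29) + 0)**2 = ((24 + 29) + 0)**2 = (53 + 0)**2 = 53**2 = 2809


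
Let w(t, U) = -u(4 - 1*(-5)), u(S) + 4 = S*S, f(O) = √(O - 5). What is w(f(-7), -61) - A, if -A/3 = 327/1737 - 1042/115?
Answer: -2299798/22195 ≈ -103.62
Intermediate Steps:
f(O) = √(-5 + O)
u(S) = -4 + S² (u(S) = -4 + S*S = -4 + S²)
w(t, U) = -77 (w(t, U) = -(-4 + (4 - 1*(-5))²) = -(-4 + (4 + 5)²) = -(-4 + 9²) = -(-4 + 81) = -1*77 = -77)
A = 590783/22195 (A = -3*(327/1737 - 1042/115) = -3*(327*(1/1737) - 1042*1/115) = -3*(109/579 - 1042/115) = -3*(-590783/66585) = 590783/22195 ≈ 26.618)
w(f(-7), -61) - A = -77 - 1*590783/22195 = -77 - 590783/22195 = -2299798/22195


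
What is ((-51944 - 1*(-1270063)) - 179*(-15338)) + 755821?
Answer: 4719442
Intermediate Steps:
((-51944 - 1*(-1270063)) - 179*(-15338)) + 755821 = ((-51944 + 1270063) + 2745502) + 755821 = (1218119 + 2745502) + 755821 = 3963621 + 755821 = 4719442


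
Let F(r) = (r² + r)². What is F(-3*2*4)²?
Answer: 92844527616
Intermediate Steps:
F(r) = (r + r²)²
F(-3*2*4)² = ((-3*2*4)²*(1 - 3*2*4)²)² = ((-6*4)²*(1 - 6*4)²)² = ((-24)²*(1 - 24)²)² = (576*(-23)²)² = (576*529)² = 304704² = 92844527616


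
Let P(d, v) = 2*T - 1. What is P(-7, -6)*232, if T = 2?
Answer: 696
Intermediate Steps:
P(d, v) = 3 (P(d, v) = 2*2 - 1 = 4 - 1 = 3)
P(-7, -6)*232 = 3*232 = 696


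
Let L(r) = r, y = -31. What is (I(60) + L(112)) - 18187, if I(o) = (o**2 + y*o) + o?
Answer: -16275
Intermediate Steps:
I(o) = o**2 - 30*o (I(o) = (o**2 - 31*o) + o = o**2 - 30*o)
(I(60) + L(112)) - 18187 = (60*(-30 + 60) + 112) - 18187 = (60*30 + 112) - 18187 = (1800 + 112) - 18187 = 1912 - 18187 = -16275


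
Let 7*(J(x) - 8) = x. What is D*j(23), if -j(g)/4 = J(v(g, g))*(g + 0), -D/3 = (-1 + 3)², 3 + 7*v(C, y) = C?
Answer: 454848/49 ≈ 9282.6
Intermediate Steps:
v(C, y) = -3/7 + C/7
J(x) = 8 + x/7
D = -12 (D = -3*(-1 + 3)² = -3*2² = -3*4 = -12)
j(g) = -4*g*(389/49 + g/49) (j(g) = -4*(8 + (-3/7 + g/7)/7)*(g + 0) = -4*(8 + (-3/49 + g/49))*g = -4*(389/49 + g/49)*g = -4*g*(389/49 + g/49))
D*j(23) = -(-48)*23*(389 + 23)/49 = -(-48)*23*412/49 = -12*(-37904/49) = 454848/49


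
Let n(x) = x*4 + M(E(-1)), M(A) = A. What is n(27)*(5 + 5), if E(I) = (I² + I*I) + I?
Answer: 1090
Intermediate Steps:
E(I) = I + 2*I² (E(I) = (I² + I²) + I = 2*I² + I = I + 2*I²)
n(x) = 1 + 4*x (n(x) = x*4 - (1 + 2*(-1)) = 4*x - (1 - 2) = 4*x - 1*(-1) = 4*x + 1 = 1 + 4*x)
n(27)*(5 + 5) = (1 + 4*27)*(5 + 5) = (1 + 108)*10 = 109*10 = 1090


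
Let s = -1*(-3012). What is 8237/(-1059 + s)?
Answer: 8237/1953 ≈ 4.2176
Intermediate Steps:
s = 3012
8237/(-1059 + s) = 8237/(-1059 + 3012) = 8237/1953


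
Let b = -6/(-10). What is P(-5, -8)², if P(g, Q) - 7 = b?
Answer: 1444/25 ≈ 57.760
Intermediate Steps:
b = ⅗ (b = -6*(-⅒) = ⅗ ≈ 0.60000)
P(g, Q) = 38/5 (P(g, Q) = 7 + ⅗ = 38/5)
P(-5, -8)² = (38/5)² = 1444/25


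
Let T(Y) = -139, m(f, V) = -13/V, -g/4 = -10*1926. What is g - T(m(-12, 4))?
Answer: 77179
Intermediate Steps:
g = 77040 (g = -(-40)*1926 = -4*(-19260) = 77040)
g - T(m(-12, 4)) = 77040 - 1*(-139) = 77040 + 139 = 77179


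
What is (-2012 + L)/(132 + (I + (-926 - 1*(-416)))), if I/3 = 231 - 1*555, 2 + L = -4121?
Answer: 409/90 ≈ 4.5444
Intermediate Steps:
L = -4123 (L = -2 - 4121 = -4123)
I = -972 (I = 3*(231 - 1*555) = 3*(231 - 555) = 3*(-324) = -972)
(-2012 + L)/(132 + (I + (-926 - 1*(-416)))) = (-2012 - 4123)/(132 + (-972 + (-926 - 1*(-416)))) = -6135/(132 + (-972 + (-926 + 416))) = -6135/(132 + (-972 - 510)) = -6135/(132 - 1482) = -6135/(-1350) = -6135*(-1/1350) = 409/90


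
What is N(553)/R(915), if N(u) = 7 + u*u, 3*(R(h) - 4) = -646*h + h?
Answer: -43688/28103 ≈ -1.5546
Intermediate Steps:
R(h) = 4 - 215*h (R(h) = 4 + (-646*h + h)/3 = 4 + (-645*h)/3 = 4 - 215*h)
N(u) = 7 + u**2
N(553)/R(915) = (7 + 553**2)/(4 - 215*915) = (7 + 305809)/(4 - 196725) = 305816/(-196721) = 305816*(-1/196721) = -43688/28103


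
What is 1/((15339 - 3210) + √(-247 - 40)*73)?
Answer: 12129/148642064 - 73*I*√287/148642064 ≈ 8.1599e-5 - 8.32e-6*I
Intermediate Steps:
1/((15339 - 3210) + √(-247 - 40)*73) = 1/(12129 + √(-287)*73) = 1/(12129 + (I*√287)*73) = 1/(12129 + 73*I*√287)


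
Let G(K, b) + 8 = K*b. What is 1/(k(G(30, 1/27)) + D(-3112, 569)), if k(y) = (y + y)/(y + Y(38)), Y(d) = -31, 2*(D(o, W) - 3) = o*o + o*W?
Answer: 11/43526025 ≈ 2.5272e-7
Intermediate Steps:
D(o, W) = 3 + o²/2 + W*o/2 (D(o, W) = 3 + (o*o + o*W)/2 = 3 + (o² + W*o)/2 = 3 + (o²/2 + W*o/2) = 3 + o²/2 + W*o/2)
G(K, b) = -8 + K*b
k(y) = 2*y/(-31 + y) (k(y) = (y + y)/(y - 31) = (2*y)/(-31 + y) = 2*y/(-31 + y))
1/(k(G(30, 1/27)) + D(-3112, 569)) = 1/(2*(-8 + 30/27)/(-31 + (-8 + 30/27)) + (3 + (½)*(-3112)² + (½)*569*(-3112))) = 1/(2*(-8 + 30*(1/27))/(-31 + (-8 + 30*(1/27))) + (3 + (½)*9684544 - 885364)) = 1/(2*(-8 + 10/9)/(-31 + (-8 + 10/9)) + (3 + 4842272 - 885364)) = 1/(2*(-62/9)/(-31 - 62/9) + 3956911) = 1/(2*(-62/9)/(-341/9) + 3956911) = 1/(2*(-62/9)*(-9/341) + 3956911) = 1/(4/11 + 3956911) = 1/(43526025/11) = 11/43526025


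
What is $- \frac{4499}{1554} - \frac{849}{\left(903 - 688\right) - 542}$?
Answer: $- \frac{50609}{169386} \approx -0.29878$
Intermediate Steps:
$- \frac{4499}{1554} - \frac{849}{\left(903 - 688\right) - 542} = \left(-4499\right) \frac{1}{1554} - \frac{849}{215 - 542} = - \frac{4499}{1554} - \frac{849}{-327} = - \frac{4499}{1554} - - \frac{283}{109} = - \frac{4499}{1554} + \frac{283}{109} = - \frac{50609}{169386}$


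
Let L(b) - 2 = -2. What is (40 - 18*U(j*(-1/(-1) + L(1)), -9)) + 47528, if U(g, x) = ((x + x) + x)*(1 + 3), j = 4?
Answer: 49512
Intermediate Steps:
L(b) = 0 (L(b) = 2 - 2 = 0)
U(g, x) = 12*x (U(g, x) = (2*x + x)*4 = (3*x)*4 = 12*x)
(40 - 18*U(j*(-1/(-1) + L(1)), -9)) + 47528 = (40 - 216*(-9)) + 47528 = (40 - 18*(-108)) + 47528 = (40 + 1944) + 47528 = 1984 + 47528 = 49512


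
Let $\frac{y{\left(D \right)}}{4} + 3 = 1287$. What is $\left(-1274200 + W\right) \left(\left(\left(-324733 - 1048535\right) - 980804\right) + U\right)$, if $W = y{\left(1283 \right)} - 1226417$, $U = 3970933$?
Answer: $-4034845905141$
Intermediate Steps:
$y{\left(D \right)} = 5136$ ($y{\left(D \right)} = -12 + 4 \cdot 1287 = -12 + 5148 = 5136$)
$W = -1221281$ ($W = 5136 - 1226417 = -1221281$)
$\left(-1274200 + W\right) \left(\left(\left(-324733 - 1048535\right) - 980804\right) + U\right) = \left(-1274200 - 1221281\right) \left(\left(\left(-324733 - 1048535\right) - 980804\right) + 3970933\right) = - 2495481 \left(\left(-1373268 - 980804\right) + 3970933\right) = - 2495481 \left(-2354072 + 3970933\right) = \left(-2495481\right) 1616861 = -4034845905141$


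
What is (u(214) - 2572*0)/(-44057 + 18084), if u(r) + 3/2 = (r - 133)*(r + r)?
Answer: -69333/51946 ≈ -1.3347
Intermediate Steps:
u(r) = -3/2 + 2*r*(-133 + r) (u(r) = -3/2 + (r - 133)*(r + r) = -3/2 + (-133 + r)*(2*r) = -3/2 + 2*r*(-133 + r))
(u(214) - 2572*0)/(-44057 + 18084) = ((-3/2 - 266*214 + 2*214²) - 2572*0)/(-44057 + 18084) = ((-3/2 - 56924 + 2*45796) + 0)/(-25973) = ((-3/2 - 56924 + 91592) + 0)*(-1/25973) = (69333/2 + 0)*(-1/25973) = (69333/2)*(-1/25973) = -69333/51946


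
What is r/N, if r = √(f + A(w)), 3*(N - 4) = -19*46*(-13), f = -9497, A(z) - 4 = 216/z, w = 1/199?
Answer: 3*√33491/11374 ≈ 0.048269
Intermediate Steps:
w = 1/199 ≈ 0.0050251
A(z) = 4 + 216/z
N = 11374/3 (N = 4 + (-19*46*(-13))/3 = 4 + (-874*(-13))/3 = 4 + (⅓)*11362 = 4 + 11362/3 = 11374/3 ≈ 3791.3)
r = √33491 (r = √(-9497 + (4 + 216/(1/199))) = √(-9497 + (4 + 216*199)) = √(-9497 + (4 + 42984)) = √(-9497 + 42988) = √33491 ≈ 183.01)
r/N = √33491/(11374/3) = √33491*(3/11374) = 3*√33491/11374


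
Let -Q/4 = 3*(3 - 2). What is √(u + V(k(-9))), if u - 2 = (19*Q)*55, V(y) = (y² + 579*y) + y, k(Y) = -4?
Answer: I*√14842 ≈ 121.83*I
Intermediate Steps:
Q = -12 (Q = -12*(3 - 2) = -12 ≈ -12.000)
V(y) = y² + 580*y
u = -12538 (u = 2 + (19*(-12))*55 = 2 - 228*55 = 2 - 12540 = -12538)
√(u + V(k(-9))) = √(-12538 - 4*(580 - 4)) = √(-12538 - 4*576) = √(-12538 - 2304) = √(-14842) = I*√14842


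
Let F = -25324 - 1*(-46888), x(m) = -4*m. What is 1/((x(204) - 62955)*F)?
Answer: -1/1375157844 ≈ -7.2719e-10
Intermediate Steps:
F = 21564 (F = -25324 + 46888 = 21564)
1/((x(204) - 62955)*F) = 1/(-4*204 - 62955*21564) = (1/21564)/(-816 - 62955) = (1/21564)/(-63771) = -1/63771*1/21564 = -1/1375157844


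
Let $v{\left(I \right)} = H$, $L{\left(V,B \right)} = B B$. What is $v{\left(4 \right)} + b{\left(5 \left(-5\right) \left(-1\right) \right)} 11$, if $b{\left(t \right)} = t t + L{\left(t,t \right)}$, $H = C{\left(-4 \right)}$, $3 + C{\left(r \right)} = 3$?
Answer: $13750$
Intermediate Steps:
$L{\left(V,B \right)} = B^{2}$
$C{\left(r \right)} = 0$ ($C{\left(r \right)} = -3 + 3 = 0$)
$H = 0$
$b{\left(t \right)} = 2 t^{2}$ ($b{\left(t \right)} = t t + t^{2} = t^{2} + t^{2} = 2 t^{2}$)
$v{\left(I \right)} = 0$
$v{\left(4 \right)} + b{\left(5 \left(-5\right) \left(-1\right) \right)} 11 = 0 + 2 \left(5 \left(-5\right) \left(-1\right)\right)^{2} \cdot 11 = 0 + 2 \left(\left(-25\right) \left(-1\right)\right)^{2} \cdot 11 = 0 + 2 \cdot 25^{2} \cdot 11 = 0 + 2 \cdot 625 \cdot 11 = 0 + 1250 \cdot 11 = 0 + 13750 = 13750$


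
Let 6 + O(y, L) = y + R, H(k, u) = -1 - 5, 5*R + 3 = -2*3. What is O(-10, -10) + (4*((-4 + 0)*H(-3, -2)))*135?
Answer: 64711/5 ≈ 12942.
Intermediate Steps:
R = -9/5 (R = -⅗ + (-2*3)/5 = -⅗ + (⅕)*(-6) = -⅗ - 6/5 = -9/5 ≈ -1.8000)
H(k, u) = -6
O(y, L) = -39/5 + y (O(y, L) = -6 + (y - 9/5) = -6 + (-9/5 + y) = -39/5 + y)
O(-10, -10) + (4*((-4 + 0)*H(-3, -2)))*135 = (-39/5 - 10) + (4*((-4 + 0)*(-6)))*135 = -89/5 + (4*(-4*(-6)))*135 = -89/5 + (4*24)*135 = -89/5 + 96*135 = -89/5 + 12960 = 64711/5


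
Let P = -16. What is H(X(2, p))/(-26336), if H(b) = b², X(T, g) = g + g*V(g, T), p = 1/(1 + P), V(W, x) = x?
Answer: -1/658400 ≈ -1.5188e-6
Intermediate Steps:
p = -1/15 (p = 1/(1 - 16) = 1/(-15) = -1/15 ≈ -0.066667)
X(T, g) = g + T*g (X(T, g) = g + g*T = g + T*g)
H(X(2, p))/(-26336) = (-(1 + 2)/15)²/(-26336) = (-1/15*3)²*(-1/26336) = (-⅕)²*(-1/26336) = (1/25)*(-1/26336) = -1/658400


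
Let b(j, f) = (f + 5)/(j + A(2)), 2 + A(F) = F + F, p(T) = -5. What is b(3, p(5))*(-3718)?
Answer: 0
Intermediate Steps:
A(F) = -2 + 2*F (A(F) = -2 + (F + F) = -2 + 2*F)
b(j, f) = (5 + f)/(2 + j) (b(j, f) = (f + 5)/(j + (-2 + 2*2)) = (5 + f)/(j + (-2 + 4)) = (5 + f)/(j + 2) = (5 + f)/(2 + j))
b(3, p(5))*(-3718) = ((5 - 5)/(2 + 3))*(-3718) = (0/5)*(-3718) = ((⅕)*0)*(-3718) = 0*(-3718) = 0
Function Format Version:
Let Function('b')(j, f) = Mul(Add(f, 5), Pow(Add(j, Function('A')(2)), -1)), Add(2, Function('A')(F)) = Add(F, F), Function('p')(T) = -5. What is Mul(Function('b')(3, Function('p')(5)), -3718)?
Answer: 0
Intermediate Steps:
Function('A')(F) = Add(-2, Mul(2, F)) (Function('A')(F) = Add(-2, Add(F, F)) = Add(-2, Mul(2, F)))
Function('b')(j, f) = Mul(Pow(Add(2, j), -1), Add(5, f)) (Function('b')(j, f) = Mul(Add(f, 5), Pow(Add(j, Add(-2, Mul(2, 2))), -1)) = Mul(Add(5, f), Pow(Add(j, Add(-2, 4)), -1)) = Mul(Add(5, f), Pow(Add(j, 2), -1)) = Mul(Add(5, f), Pow(Add(2, j), -1)) = Mul(Pow(Add(2, j), -1), Add(5, f)))
Mul(Function('b')(3, Function('p')(5)), -3718) = Mul(Mul(Pow(Add(2, 3), -1), Add(5, -5)), -3718) = Mul(Mul(Pow(5, -1), 0), -3718) = Mul(Mul(Rational(1, 5), 0), -3718) = Mul(0, -3718) = 0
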